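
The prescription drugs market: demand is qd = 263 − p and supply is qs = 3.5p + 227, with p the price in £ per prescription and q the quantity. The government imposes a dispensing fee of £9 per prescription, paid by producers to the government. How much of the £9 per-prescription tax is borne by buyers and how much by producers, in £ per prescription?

Before the tax: set 263 − p = 3.5p + 227 → p* = £8, q* = 255.
With the tax collected from producers, supply shifts: qs = 3.5(p − 9) + 227.
Solving gives q = 248 with buyers paying £15 and producers receiving £6 (the £9 wedge).
Burden on buyers: £7; on producers: £2. (They sum to £9.)
The less price-elastic side of the market bears the larger share of a per-unit tax.

Buyers bear £7 per prescription; producers bear £2 per prescription.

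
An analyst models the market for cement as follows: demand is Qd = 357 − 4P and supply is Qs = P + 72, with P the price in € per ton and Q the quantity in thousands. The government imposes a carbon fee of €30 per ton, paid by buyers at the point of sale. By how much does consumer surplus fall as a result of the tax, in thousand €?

Consumer surplus falls by €702 thousand.

Before the tax: set 357 − 4P = P + 72 → P* = €57, Q* = 129.
With the tax collected from buyers, demand (in seller-price terms) shifts: Qd = 357 − 4(P + 30).
New equilibrium: buyers pay €63, sellers receive €33, Q = 105. (Wedge: Pb − Ps = 30.)
ΔCS is the trapezoid between Q = 105 and Q = 129 of height €6: ½ · (129 + 105) · 6 = €702.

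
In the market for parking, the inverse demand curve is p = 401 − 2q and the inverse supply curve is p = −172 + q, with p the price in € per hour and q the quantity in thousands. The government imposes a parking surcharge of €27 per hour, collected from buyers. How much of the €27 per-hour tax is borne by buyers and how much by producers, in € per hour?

Buyers bear €18 per hour; producers bear €9 per hour.

Inverting to q(p) form: qd = 200.5 − 0.5p; qs = p + 172.
Before the tax: set 200.5 − 0.5p = p + 172 → p* = €19, q* = 191.
With the tax collected from buyers, demand (in seller-price terms) shifts: qd = 200.5 − 0.5(p + 27).
Solving gives q = 182 with buyers paying €37 and producers receiving €10 (the €27 wedge).
Burden on buyers: €18; on producers: €9. (They sum to €27.)
The less price-elastic side of the market bears the larger share of a per-unit tax.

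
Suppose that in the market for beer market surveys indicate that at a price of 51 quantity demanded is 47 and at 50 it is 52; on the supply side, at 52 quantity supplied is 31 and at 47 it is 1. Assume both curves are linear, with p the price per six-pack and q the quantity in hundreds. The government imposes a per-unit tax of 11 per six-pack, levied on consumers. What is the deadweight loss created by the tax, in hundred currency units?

Demand slope: (52 − 47)/(50 − 51) = -5, so qd = 302 − 5p.
Supply slope: (1 − 31)/(47 − 52) = 6, so qs = 6p − 281.
Without the tax, 302 − 5p = 6p − 281 gives 11p = 583, so p* = 53 and q* = 37.
With the tax collected from consumers, demand (in seller-price terms) shifts: qd = 302 − 5(p + 11).
Solving gives q = 7 with consumers paying 59 and suppliers receiving 48 (the 11 wedge).
Quantity falls by |ΔQ| = |37 − 7| = 30.
DWL = ½ · t · |ΔQ| = ½ · 11 · 30 = 165.

Deadweight loss = 165 hundred.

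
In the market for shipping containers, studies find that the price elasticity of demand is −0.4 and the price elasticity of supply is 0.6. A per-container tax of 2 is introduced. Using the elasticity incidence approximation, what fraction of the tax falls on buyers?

Buyers' share ≈ 0.6.

Incidence ratio: buyers' share ≈ εs / (εs + |εd|) = 0.6 / (0.6 + 0.4) = 0.6.
Supply is the more elastic side, so buyers bear the larger share.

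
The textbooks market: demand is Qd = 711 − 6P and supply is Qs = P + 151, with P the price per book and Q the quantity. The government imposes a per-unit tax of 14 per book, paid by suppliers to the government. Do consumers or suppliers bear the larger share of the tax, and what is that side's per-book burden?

Before the tax: set 711 − 6P = P + 151 → P* = 80, Q* = 231.
With the tax collected from suppliers, supply shifts: Qs = (P − 14) + 151.
New equilibrium: consumers pay 82, suppliers receive 68, Q = 219. (Wedge: Pb − Ps = 14.)
Per-book burden: consumers 2, suppliers 12.
Suppliers take the larger share because supply is less price-elastic here (demand slope 6 vs supply slope 1).
The less price-elastic side of the market bears the larger share of a per-unit tax.

Suppliers bear the larger share: 12 per book.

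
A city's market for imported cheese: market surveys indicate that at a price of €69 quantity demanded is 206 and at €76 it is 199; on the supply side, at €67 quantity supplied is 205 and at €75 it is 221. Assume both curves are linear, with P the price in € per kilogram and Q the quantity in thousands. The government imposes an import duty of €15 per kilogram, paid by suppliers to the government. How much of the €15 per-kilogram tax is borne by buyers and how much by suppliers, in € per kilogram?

Buyers bear €10 per kilogram; suppliers bear €5 per kilogram.

Demand slope: (199 − 206)/(76 − 69) = -1, so Qd = 275 − P.
Supply slope: (221 − 205)/(75 − 67) = 2, so Qs = 2P + 71.
Without the tax, 275 − P = 2P + 71 gives 3P = 204, so P* = €68 and Q* = 207.
With the tax collected from suppliers, supply shifts: Qs = 2(P − 15) + 71.
Solving gives Q = 197 with buyers paying €78 and suppliers receiving €63 (the €15 wedge).
Burden on buyers: €10; on suppliers: €5. (They sum to €15.)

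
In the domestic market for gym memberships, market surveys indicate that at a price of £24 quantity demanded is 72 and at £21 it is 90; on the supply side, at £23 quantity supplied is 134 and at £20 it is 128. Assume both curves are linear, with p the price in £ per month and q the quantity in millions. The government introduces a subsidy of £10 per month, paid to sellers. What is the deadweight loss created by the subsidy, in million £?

Deadweight loss = £75 million.

Demand slope: (90 − 72)/(21 − 24) = -6, so qd = 216 − 6p.
Supply slope: (128 − 134)/(20 − 23) = 2, so qs = 2p + 88.
Before the subsidy: set 216 − 6p = 2p + 88 → p* = £16, q* = 120.
With a per-unit subsidy paid to sellers, each receives p + 10 per unit sold, so supply becomes qs = 2(p + 10) + 88.
New equilibrium: buyers pay £13.5, sellers receive £23.5, q = 135. (Wedge: pb − ps = −10.)
Quantity rises by |ΔQ| = |120 − 135| = 15.
DWL = ½ · t · |ΔQ| = ½ · 10 · 15 = £75.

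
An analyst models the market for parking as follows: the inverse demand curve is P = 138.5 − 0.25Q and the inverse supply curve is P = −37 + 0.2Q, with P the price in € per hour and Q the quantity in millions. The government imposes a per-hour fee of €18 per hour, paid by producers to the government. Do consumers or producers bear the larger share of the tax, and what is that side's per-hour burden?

Consumers bear the larger share: €10 per hour.

Rewrite in direct form: Qd = 554 − 4P and Qs = 5P + 185.
Before the tax: set 554 − 4P = 5P + 185 → P* = €41, Q* = 390.
With the tax collected from producers, supply shifts: Qs = 5(P − 18) + 185.
New equilibrium: consumers pay €51, producers receive €33, Q = 350. (Wedge: Pb − Ps = 18.)
Per-hour burden: consumers €10, producers €8.
Consumers take the larger share because demand is less price-elastic here (demand slope 4 vs supply slope 5).
The less price-elastic side of the market bears the larger share of a per-unit tax.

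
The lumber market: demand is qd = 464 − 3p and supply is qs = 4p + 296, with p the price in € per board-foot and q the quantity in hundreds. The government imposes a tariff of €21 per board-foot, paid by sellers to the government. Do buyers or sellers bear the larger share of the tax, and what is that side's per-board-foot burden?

Buyers bear the larger share: €12 per board-foot.

Without the tax, 464 − 3p = 4p + 296 gives 7p = 168, so p* = €24 and q* = 392.
With the tax collected from sellers, supply shifts: qs = 4(p − 21) + 296.
New equilibrium: buyers pay €36, sellers receive €15, q = 356. (Wedge: pb − ps = 21.)
Per-board-foot burden: buyers €12, sellers €9.
Buyers take the larger share because demand is less price-elastic here (demand slope 3 vs supply slope 4).
The less price-elastic side of the market bears the larger share of a per-unit tax.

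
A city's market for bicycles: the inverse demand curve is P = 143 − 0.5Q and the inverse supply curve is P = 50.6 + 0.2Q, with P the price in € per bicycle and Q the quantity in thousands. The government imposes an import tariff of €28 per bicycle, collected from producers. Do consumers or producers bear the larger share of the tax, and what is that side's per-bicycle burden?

Rewrite in direct form: Qd = 286 − 2P and Qs = 5P − 253.
Before the tax: set 286 − 2P = 5P − 253 → P* = €77, Q* = 132.
With the tax collected from producers, supply shifts: Qs = 5(P − 28) − 253.
New equilibrium: consumers pay €97, producers receive €69, Q = 92. (Wedge: Pb − Ps = 28.)
Per-bicycle burden: consumers €20, producers €8.
Consumers take the larger share because demand is less price-elastic here (demand slope 2 vs supply slope 5).
The less price-elastic side of the market bears the larger share of a per-unit tax.

Consumers bear the larger share: €20 per bicycle.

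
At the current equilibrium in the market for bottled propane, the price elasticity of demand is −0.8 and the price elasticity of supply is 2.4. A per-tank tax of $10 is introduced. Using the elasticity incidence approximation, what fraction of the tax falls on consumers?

Incidence ratio: consumers' share ≈ εs / (εs + |εd|) = 2.4 / (2.4 + 0.8) = 0.75.
Supply is the more elastic side, so consumers bear the larger share.

Consumers' share ≈ 0.75.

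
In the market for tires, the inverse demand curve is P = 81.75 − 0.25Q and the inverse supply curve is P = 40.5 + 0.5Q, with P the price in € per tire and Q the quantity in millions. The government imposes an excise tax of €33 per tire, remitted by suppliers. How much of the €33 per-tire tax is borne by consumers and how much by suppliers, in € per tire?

Inverting to Q(P) form: Qd = 327 − 4P; Qs = 2P − 81.
Without the tax, 327 − 4P = 2P − 81 gives 6P = 408, so P* = €68 and Q* = 55.
With the tax collected from suppliers, supply shifts: Qs = 2(P − 33) − 81.
Solving gives Q = 11 with consumers paying €79 and suppliers receiving €46 (the €33 wedge).
Burden on consumers: €11; on suppliers: €22. (They sum to €33.)

Consumers bear €11 per tire; suppliers bear €22 per tire.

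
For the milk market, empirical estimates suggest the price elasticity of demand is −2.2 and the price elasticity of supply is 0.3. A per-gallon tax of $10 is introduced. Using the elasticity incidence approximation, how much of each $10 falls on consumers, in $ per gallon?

Incidence ratio: consumers' share ≈ εs / (εs + |εd|) = 0.3 / (0.3 + 2.2) = 0.12.
So consumers bear ≈ 0.12 × $10 = $1.2; sellers bear $8.8.

Consumers bear ≈ $1.2 per gallon.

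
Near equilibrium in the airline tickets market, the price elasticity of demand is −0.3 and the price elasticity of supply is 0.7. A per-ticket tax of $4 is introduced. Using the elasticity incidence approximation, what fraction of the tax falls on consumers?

Incidence ratio: consumers' share ≈ εs / (εs + |εd|) = 0.7 / (0.7 + 0.3) = 0.7.
Supply is the more elastic side, so consumers bear the larger share.

Consumers' share ≈ 0.7.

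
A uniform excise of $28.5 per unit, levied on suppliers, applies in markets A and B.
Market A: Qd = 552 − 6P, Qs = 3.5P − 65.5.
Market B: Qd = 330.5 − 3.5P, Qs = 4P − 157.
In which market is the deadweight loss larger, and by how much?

Market A, by $139.65.

Market A: pre-tax P* = $65, Q* = 162; post-tax Q = 99; deadweight loss = $897.75.
Market B: pre-tax P* = $65, Q* = 103; post-tax Q = 49.8; deadweight loss = $758.1.
Difference: $897.75 vs $758.1 → market A is larger by $139.65.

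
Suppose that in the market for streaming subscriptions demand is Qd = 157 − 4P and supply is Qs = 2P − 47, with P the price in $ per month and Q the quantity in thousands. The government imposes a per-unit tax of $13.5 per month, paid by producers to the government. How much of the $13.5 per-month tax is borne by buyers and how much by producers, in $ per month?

Without the tax, 157 − 4P = 2P − 47 gives 6P = 204, so P* = $34 and Q* = 21.
With the tax collected from producers, supply shifts: Qs = 2(P − 13.5) − 47.
Solving gives Q = 3 with buyers paying $38.5 and producers receiving $25 (the $13.5 wedge).
Burden on buyers: $4.5; on producers: $9. (They sum to $13.5.)
The less price-elastic side of the market bears the larger share of a per-unit tax.

Buyers bear $4.5 per month; producers bear $9 per month.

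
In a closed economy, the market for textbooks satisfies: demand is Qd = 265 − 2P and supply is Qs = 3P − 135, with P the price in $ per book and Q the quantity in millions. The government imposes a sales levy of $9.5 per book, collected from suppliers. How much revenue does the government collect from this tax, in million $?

Before the tax: set 265 − 2P = 3P − 135 → P* = $80, Q* = 105.
With the tax collected from suppliers, supply shifts: Qs = 3(P − 9.5) − 135.
New equilibrium: buyers pay $85.7, suppliers receive $76.2, Q = 93.6. (Wedge: Pb − Ps = 9.5.)
Revenue = t · Q = 9.5 · 93.6 = $889.2.

Tax revenue = $889.2 million.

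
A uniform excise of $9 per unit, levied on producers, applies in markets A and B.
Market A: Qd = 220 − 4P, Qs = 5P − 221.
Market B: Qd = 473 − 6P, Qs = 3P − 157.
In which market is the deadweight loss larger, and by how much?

Market A, by $9.

Market A: pre-tax P* = $49, Q* = 24; post-tax Q = 4; deadweight loss = $90.
Market B: pre-tax P* = $70, Q* = 53; post-tax Q = 35; deadweight loss = $81.
Difference: $90 vs $81 → market A is larger by $9.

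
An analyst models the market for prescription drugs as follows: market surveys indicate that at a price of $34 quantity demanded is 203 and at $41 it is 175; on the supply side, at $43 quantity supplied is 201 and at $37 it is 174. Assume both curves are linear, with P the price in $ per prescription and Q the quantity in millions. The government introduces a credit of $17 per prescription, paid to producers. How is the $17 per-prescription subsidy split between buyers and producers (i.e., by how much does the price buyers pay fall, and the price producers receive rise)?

Buyers gain $9 per prescription; producers gain $8 per prescription.

Demand slope: (175 − 203)/(41 − 34) = -4, so Qd = 339 − 4P.
Supply slope: (174 − 201)/(37 − 43) = 4.5, so Qs = 4.5P + 7.5.
Before the subsidy: set 339 − 4P = 4.5P + 7.5 → P* = $39, Q* = 183.
With a per-unit subsidy paid to producers, each receives P + 17 per unit sold, so supply becomes Qs = 4.5(P + 17) + 7.5.
New equilibrium: buyers pay $30, producers receive $47, Q = 219. (Wedge: Pb − Ps = −17.)
Gain to buyers: $9; to producers: $8. (They sum to $17.)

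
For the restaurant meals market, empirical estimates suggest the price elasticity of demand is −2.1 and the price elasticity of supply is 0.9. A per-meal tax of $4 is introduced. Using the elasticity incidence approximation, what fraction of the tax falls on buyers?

Incidence ratio: buyers' share ≈ εs / (εs + |εd|) = 0.9 / (0.9 + 2.1) = 0.3.
Supply is the less elastic side, so buyers bear the smaller share.

Buyers' share ≈ 0.3.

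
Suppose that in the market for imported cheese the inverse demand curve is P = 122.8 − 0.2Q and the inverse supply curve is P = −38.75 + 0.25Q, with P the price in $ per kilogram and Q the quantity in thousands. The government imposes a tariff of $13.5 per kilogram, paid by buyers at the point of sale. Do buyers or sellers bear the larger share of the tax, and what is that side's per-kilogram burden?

Inverting to Q(P) form: Qd = 614 − 5P; Qs = 4P + 155.
Without the tax, 614 − 5P = 4P + 155 gives 9P = 459, so P* = $51 and Q* = 359.
With the tax collected from buyers, demand (in seller-price terms) shifts: Qd = 614 − 5(P + 13.5).
New equilibrium: buyers pay $57, sellers receive $43.5, Q = 329. (Wedge: Pb − Ps = 13.5.)
Per-kilogram burden: buyers $6, sellers $7.5.
Sellers take the larger share because supply is less price-elastic here (demand slope 5 vs supply slope 4).
The less price-elastic side of the market bears the larger share of a per-unit tax.

Sellers bear the larger share: $7.5 per kilogram.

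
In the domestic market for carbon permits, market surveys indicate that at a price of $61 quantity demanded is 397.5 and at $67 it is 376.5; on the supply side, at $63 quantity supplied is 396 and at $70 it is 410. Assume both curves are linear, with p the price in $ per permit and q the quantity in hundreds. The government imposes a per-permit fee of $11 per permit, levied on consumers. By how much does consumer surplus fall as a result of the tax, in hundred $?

Consumer surplus falls by $1548 hundred.

Demand slope: (376.5 − 397.5)/(67 − 61) = -3.5, so qd = 611 − 3.5p.
Supply slope: (410 − 396)/(70 − 63) = 2, so qs = 2p + 270.
Before the tax: set 611 − 3.5p = 2p + 270 → p* = $62, q* = 394.
With the tax collected from consumers, demand (in seller-price terms) shifts: qd = 611 − 3.5(p + 11).
New equilibrium: consumers pay $66, producers receive $55, q = 380. (Wedge: pb − ps = 11.)
ΔCS is the trapezoid between Q = 380 and Q = 394 of height $4: ½ · (394 + 380) · 4 = $1548.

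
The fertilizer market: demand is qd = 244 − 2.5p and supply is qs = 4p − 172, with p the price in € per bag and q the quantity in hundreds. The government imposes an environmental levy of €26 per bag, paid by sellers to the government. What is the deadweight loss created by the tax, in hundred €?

Without the tax, 244 − 2.5p = 4p − 172 gives 6.5p = 416, so p* = €64 and q* = 84.
With the tax collected from sellers, supply shifts: qs = 4(p − 26) − 172.
New equilibrium: buyers pay €80, sellers receive €54, q = 44. (Wedge: pb − ps = 26.)
Quantity falls by |ΔQ| = |84 − 44| = 40.
DWL = ½ · t · |ΔQ| = ½ · 26 · 40 = €520.

Deadweight loss = €520 hundred.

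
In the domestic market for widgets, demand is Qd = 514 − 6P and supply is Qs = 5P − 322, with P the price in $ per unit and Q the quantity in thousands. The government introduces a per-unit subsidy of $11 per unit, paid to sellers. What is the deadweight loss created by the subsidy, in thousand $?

Deadweight loss = $165 thousand.

Before the subsidy: set 514 − 6P = 5P − 322 → P* = $76, Q* = 58.
With a per-unit subsidy paid to sellers, each receives P + 11 per unit sold, so supply becomes Qs = 5(P + 11) − 322.
New equilibrium: consumers pay $71, sellers receive $82, Q = 88. (Wedge: Pb − Ps = −11.)
Quantity rises by |ΔQ| = |58 − 88| = 30.
DWL = ½ · t · |ΔQ| = ½ · 11 · 30 = $165.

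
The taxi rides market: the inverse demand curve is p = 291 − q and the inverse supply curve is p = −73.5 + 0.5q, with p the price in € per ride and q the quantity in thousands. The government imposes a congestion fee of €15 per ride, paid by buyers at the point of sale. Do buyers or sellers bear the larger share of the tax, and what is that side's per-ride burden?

Buyers bear the larger share: €10 per ride.

Rewrite in direct form: qd = 291 − p and qs = 2p + 147.
Before the tax: set 291 − p = 2p + 147 → p* = €48, q* = 243.
With the tax collected from buyers, demand (in seller-price terms) shifts: qd = 291 − (p + 15).
New equilibrium: buyers pay €58, sellers receive €43, q = 233. (Wedge: pb − ps = 15.)
Per-ride burden: buyers €10, sellers €5.
Buyers take the larger share because demand is less price-elastic here (demand slope 1 vs supply slope 2).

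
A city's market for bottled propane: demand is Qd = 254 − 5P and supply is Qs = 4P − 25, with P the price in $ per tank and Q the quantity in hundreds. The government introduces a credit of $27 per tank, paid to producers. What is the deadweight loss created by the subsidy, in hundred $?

Deadweight loss = $810 hundred.

Before the subsidy: set 254 − 5P = 4P − 25 → P* = $31, Q* = 99.
With a per-unit subsidy paid to producers, each receives P + 27 per unit sold, so supply becomes Qs = 4(P + 27) − 25.
Solving gives Q = 159 with consumers paying $19 and producers receiving $46 (the $27 wedge).
Quantity rises by |ΔQ| = |99 − 159| = 60.
DWL = ½ · t · |ΔQ| = ½ · 27 · 60 = $810.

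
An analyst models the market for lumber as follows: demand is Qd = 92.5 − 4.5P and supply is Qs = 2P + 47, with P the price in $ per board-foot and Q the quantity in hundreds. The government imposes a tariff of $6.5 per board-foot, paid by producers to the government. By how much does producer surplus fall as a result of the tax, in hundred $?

Producer surplus falls by $254.25 hundred.

Without the tax, 92.5 − 4.5P = 2P + 47 gives 6.5P = 45.5, so P* = $7 and Q* = 61.
With the tax collected from producers, supply shifts: Qs = 2(P − 6.5) + 47.
Solving gives Q = 52 with buyers paying $9 and producers receiving $2.5 (the $6.5 wedge).
ΔPS is the trapezoid between Q = 52 and Q = 61 of height $4.5: ½ · (61 + 52) · 4.5 = $254.25.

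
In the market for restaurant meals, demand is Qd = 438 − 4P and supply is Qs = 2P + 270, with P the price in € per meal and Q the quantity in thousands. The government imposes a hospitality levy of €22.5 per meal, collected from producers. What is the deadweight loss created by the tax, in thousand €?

Without the tax, 438 − 4P = 2P + 270 gives 6P = 168, so P* = €28 and Q* = 326.
With the tax collected from producers, supply shifts: Qs = 2(P − 22.5) + 270.
New equilibrium: consumers pay €35.5, producers receive €13, Q = 296. (Wedge: Pb − Ps = 22.5.)
Quantity falls by |ΔQ| = |326 − 296| = 30.
DWL = ½ · t · |ΔQ| = ½ · 22.5 · 30 = €337.5.

Deadweight loss = €337.5 thousand.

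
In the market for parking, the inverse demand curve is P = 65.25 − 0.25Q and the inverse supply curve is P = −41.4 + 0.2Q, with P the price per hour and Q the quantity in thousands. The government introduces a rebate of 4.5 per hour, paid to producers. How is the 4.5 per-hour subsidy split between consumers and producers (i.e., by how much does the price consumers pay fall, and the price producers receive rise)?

Inverting to Q(P) form: Qd = 261 − 4P; Qs = 5P + 207.
Without the subsidy, 261 − 4P = 5P + 207 gives 9P = 54, so P* = 6 and Q* = 237.
With a per-unit subsidy paid to producers, each receives P + 4.5 per unit sold, so supply becomes Qs = 5(P + 4.5) + 207.
New equilibrium: consumers pay 3.5, producers receive 8, Q = 247. (Wedge: Pb − Ps = −4.5.)
Gain to consumers: 2.5; to producers: 2. (They sum to 4.5.)

Consumers gain 2.5 per hour; producers gain 2 per hour.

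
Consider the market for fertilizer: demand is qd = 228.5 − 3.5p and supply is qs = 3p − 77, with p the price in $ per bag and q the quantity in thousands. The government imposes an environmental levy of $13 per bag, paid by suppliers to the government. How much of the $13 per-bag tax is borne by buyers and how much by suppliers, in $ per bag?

Buyers bear $6 per bag; suppliers bear $7 per bag.

Before the tax: set 228.5 − 3.5p = 3p − 77 → p* = $47, q* = 64.
With the tax collected from suppliers, supply shifts: qs = 3(p − 13) − 77.
Solving gives q = 43 with buyers paying $53 and suppliers receiving $40 (the $13 wedge).
Burden on buyers: $6; on suppliers: $7. (They sum to $13.)
The less price-elastic side of the market bears the larger share of a per-unit tax.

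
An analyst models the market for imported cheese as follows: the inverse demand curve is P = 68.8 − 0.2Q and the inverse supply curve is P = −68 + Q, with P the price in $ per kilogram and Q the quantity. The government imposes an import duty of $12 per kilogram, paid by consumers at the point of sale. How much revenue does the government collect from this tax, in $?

Tax revenue = $1248.

Inverting to Q(P) form: Qd = 344 − 5P; Qs = P + 68.
Before the tax: set 344 − 5P = P + 68 → P* = $46, Q* = 114.
With the tax collected from consumers, demand (in seller-price terms) shifts: Qd = 344 − 5(P + 12).
Solving gives Q = 104 with consumers paying $48 and producers receiving $36 (the $12 wedge).
Revenue = t · Q = 12 · 104 = $1248.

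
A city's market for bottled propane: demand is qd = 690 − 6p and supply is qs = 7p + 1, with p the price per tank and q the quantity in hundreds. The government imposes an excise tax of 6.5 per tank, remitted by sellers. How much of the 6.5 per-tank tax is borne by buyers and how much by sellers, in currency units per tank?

Buyers bear 3.5 per tank; sellers bear 3 per tank.

Without the tax, 690 − 6p = 7p + 1 gives 13p = 689, so p* = 53 and q* = 372.
With the tax collected from sellers, supply shifts: qs = 7(p − 6.5) + 1.
Solving gives q = 351 with buyers paying 56.5 and sellers receiving 50 (the 6.5 wedge).
Burden on buyers: 3.5; on sellers: 3. (They sum to 6.5.)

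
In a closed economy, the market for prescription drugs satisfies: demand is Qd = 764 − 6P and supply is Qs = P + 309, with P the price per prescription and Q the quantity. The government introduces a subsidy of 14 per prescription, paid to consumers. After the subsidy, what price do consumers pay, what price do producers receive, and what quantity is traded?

Consumers pay 63; producers receive 77; quantity = 386.

Before the subsidy: set 764 − 6P = P + 309 → P* = 65, Q* = 374.
With a per-unit subsidy paid to consumers, each effectively pays P − 14, so demand becomes Qd = 764 − 6(P − 14).
New equilibrium: consumers pay 63, producers receive 77, Q = 386. (Wedge: Pb − Ps = −14.)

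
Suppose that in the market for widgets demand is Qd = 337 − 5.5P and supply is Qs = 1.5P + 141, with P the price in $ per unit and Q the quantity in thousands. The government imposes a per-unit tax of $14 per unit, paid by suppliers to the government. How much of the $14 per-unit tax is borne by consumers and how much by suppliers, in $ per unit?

Consumers bear $3 per unit; suppliers bear $11 per unit.

Before the tax: set 337 − 5.5P = 1.5P + 141 → P* = $28, Q* = 183.
With the tax collected from suppliers, supply shifts: Qs = 1.5(P − 14) + 141.
New equilibrium: consumers pay $31, suppliers receive $17, Q = 166.5. (Wedge: Pb − Ps = 14.)
Burden on consumers: $3; on suppliers: $11. (They sum to $14.)
The less price-elastic side of the market bears the larger share of a per-unit tax.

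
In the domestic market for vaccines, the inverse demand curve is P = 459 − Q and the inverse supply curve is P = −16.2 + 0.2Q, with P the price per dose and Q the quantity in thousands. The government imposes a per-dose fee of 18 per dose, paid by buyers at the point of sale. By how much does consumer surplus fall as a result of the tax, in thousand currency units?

Consumer surplus falls by 5827.5 thousand.

Rewrite in direct form: Qd = 459 − P and Qs = 5P + 81.
Without the tax, 459 − P = 5P + 81 gives 6P = 378, so P* = 63 and Q* = 396.
With the tax collected from buyers, demand (in seller-price terms) shifts: Qd = 459 − (P + 18).
Solving gives Q = 381 with buyers paying 78 and sellers receiving 60 (the 18 wedge).
ΔCS is the trapezoid between Q = 381 and Q = 396 of height 15: ½ · (396 + 381) · 15 = 5827.5.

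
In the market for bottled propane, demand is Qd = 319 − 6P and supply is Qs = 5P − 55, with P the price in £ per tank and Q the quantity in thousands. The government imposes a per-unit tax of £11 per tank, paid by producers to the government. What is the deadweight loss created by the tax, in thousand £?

Before the tax: set 319 − 6P = 5P − 55 → P* = £34, Q* = 115.
With the tax collected from producers, supply shifts: Qs = 5(P − 11) − 55.
New equilibrium: buyers pay £39, producers receive £28, Q = 85. (Wedge: Pb − Ps = 11.)
Quantity falls by |ΔQ| = |115 − 85| = 30.
DWL = ½ · t · |ΔQ| = ½ · 11 · 30 = £165.

Deadweight loss = £165 thousand.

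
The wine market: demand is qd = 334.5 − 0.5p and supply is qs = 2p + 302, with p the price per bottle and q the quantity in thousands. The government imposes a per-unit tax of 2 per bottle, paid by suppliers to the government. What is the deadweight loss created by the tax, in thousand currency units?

Without the tax, 334.5 − 0.5p = 2p + 302 gives 2.5p = 32.5, so p* = 13 and q* = 328.
With the tax collected from suppliers, supply shifts: qs = 2(p − 2) + 302.
Solving gives q = 327.2 with buyers paying 14.6 and suppliers receiving 12.6 (the 2 wedge).
Quantity falls by |ΔQ| = |328 − 327.2| = 0.8.
DWL = ½ · t · |ΔQ| = ½ · 2 · 0.8 = 0.8.

Deadweight loss = 0.8 thousand.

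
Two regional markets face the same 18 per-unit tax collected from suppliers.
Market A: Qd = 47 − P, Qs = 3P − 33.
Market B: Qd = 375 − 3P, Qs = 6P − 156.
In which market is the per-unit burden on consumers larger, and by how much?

Market A, by 1.5.

Market A: pre-tax P* = 20, Q* = 27; post-tax Q = 13.5; per-unit burden on consumers = 13.5.
Market B: pre-tax P* = 59, Q* = 198; post-tax Q = 162; per-unit burden on consumers = 12.
Difference: 13.5 vs 12 → market A is larger by 1.5.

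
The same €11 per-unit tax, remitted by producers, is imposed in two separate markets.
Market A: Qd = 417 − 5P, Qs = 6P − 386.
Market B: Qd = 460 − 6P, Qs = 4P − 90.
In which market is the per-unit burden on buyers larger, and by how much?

Market A: pre-tax P* = €73, Q* = 52; post-tax Q = 22; per-unit burden on buyers = €6.
Market B: pre-tax P* = €55, Q* = 130; post-tax Q = 103.6; per-unit burden on buyers = €4.4.
Difference: €6 vs €4.4 → market A is larger by €1.6.

Market A, by €1.6.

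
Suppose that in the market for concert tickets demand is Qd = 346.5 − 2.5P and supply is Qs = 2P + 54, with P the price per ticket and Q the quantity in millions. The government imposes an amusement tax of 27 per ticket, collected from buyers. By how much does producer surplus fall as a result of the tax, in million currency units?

Before the tax: set 346.5 − 2.5P = 2P + 54 → P* = 65, Q* = 184.
With the tax collected from buyers, demand (in seller-price terms) shifts: Qd = 346.5 − 2.5(P + 27).
Solving gives Q = 154 with buyers paying 77 and suppliers receiving 50 (the 27 wedge).
ΔPS is the trapezoid between Q = 154 and Q = 184 of height 15: ½ · (184 + 154) · 15 = 2535.

Producer surplus falls by 2535 million.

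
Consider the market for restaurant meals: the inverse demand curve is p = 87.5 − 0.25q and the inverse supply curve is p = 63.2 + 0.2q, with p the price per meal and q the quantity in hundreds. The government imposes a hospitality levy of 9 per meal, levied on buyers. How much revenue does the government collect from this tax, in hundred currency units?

Inverting to q(p) form: qd = 350 − 4p; qs = 5p − 316.
Without the tax, 350 − 4p = 5p − 316 gives 9p = 666, so p* = 74 and q* = 54.
With the tax collected from buyers, demand (in seller-price terms) shifts: qd = 350 − 4(p + 9).
Solving gives q = 34 with buyers paying 79 and producers receiving 70 (the 9 wedge).
Revenue = t · Q = 9 · 34 = 306.

Tax revenue = 306 hundred.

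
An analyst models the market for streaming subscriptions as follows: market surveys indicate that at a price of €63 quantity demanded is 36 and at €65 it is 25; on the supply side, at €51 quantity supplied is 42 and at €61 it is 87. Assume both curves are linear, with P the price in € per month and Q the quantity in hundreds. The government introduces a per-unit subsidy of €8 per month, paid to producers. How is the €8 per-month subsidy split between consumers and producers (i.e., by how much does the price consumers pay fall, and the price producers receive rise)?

Consumers gain €3.6 per month; producers gain €4.4 per month.

Demand slope: (25 − 36)/(65 − 63) = -5.5, so Qd = 382.5 − 5.5P.
Supply slope: (87 − 42)/(61 − 51) = 4.5, so Qs = 4.5P − 187.5.
Without the subsidy, 382.5 − 5.5P = 4.5P − 187.5 gives 10P = 570, so P* = €57 and Q* = 69.
With a per-unit subsidy paid to producers, each receives P + 8 per unit sold, so supply becomes Qs = 4.5(P + 8) − 187.5.
New equilibrium: consumers pay €53.4, producers receive €61.4, Q = 88.8. (Wedge: Pb − Ps = −8.)
Gain to consumers: €3.6; to producers: €4.4. (They sum to €8.)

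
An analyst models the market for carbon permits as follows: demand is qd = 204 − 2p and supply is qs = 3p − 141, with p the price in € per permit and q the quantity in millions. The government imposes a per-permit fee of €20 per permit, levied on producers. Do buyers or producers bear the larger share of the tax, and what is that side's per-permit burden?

Buyers bear the larger share: €12 per permit.

Without the tax, 204 − 2p = 3p − 141 gives 5p = 345, so p* = €69 and q* = 66.
With the tax collected from producers, supply shifts: qs = 3(p − 20) − 141.
New equilibrium: buyers pay €81, producers receive €61, q = 42. (Wedge: pb − ps = 20.)
Per-permit burden: buyers €12, producers €8.
Buyers take the larger share because demand is less price-elastic here (demand slope 2 vs supply slope 3).
The less price-elastic side of the market bears the larger share of a per-unit tax.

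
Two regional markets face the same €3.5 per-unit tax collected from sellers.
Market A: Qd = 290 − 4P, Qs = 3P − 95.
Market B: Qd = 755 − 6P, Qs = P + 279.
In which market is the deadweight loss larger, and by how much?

Market A, by €5.25.

Market A: pre-tax P* = €55, Q* = 70; post-tax Q = 64; deadweight loss = €10.5.
Market B: pre-tax P* = €68, Q* = 347; post-tax Q = 344; deadweight loss = €5.25.
Difference: €10.5 vs €5.25 → market A is larger by €5.25.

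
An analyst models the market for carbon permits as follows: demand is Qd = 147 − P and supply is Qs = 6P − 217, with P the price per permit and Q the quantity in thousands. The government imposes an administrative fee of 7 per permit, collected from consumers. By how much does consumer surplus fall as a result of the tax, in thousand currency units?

Before the tax: set 147 − P = 6P − 217 → P* = 52, Q* = 95.
With the tax collected from consumers, demand (in seller-price terms) shifts: Qd = 147 − (P + 7).
New equilibrium: consumers pay 58, sellers receive 51, Q = 89. (Wedge: Pb − Ps = 7.)
ΔCS is the trapezoid between Q = 89 and Q = 95 of height 6: ½ · (95 + 89) · 6 = 552.

Consumer surplus falls by 552 thousand.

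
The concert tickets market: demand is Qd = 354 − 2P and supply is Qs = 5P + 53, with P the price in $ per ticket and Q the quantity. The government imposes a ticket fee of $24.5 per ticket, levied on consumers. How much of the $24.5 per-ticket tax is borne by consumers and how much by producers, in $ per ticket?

Without the tax, 354 − 2P = 5P + 53 gives 7P = 301, so P* = $43 and Q* = 268.
With the tax collected from consumers, demand (in seller-price terms) shifts: Qd = 354 − 2(P + 24.5).
Solving gives Q = 233 with consumers paying $60.5 and producers receiving $36 (the $24.5 wedge).
Burden on consumers: $17.5; on producers: $7. (They sum to $24.5.)
The less price-elastic side of the market bears the larger share of a per-unit tax.

Consumers bear $17.5 per ticket; producers bear $7 per ticket.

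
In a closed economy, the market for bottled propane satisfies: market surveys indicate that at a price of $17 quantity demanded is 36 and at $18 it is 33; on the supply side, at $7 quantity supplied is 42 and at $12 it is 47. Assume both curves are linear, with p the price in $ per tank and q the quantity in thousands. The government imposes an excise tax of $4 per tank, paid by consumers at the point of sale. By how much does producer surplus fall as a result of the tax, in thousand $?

Demand slope: (33 − 36)/(18 − 17) = -3, so qd = 87 − 3p.
Supply slope: (47 − 42)/(12 − 7) = 1, so qs = p + 35.
Without the tax, 87 − 3p = p + 35 gives 4p = 52, so p* = $13 and q* = 48.
With the tax collected from consumers, demand (in seller-price terms) shifts: qd = 87 − 3(p + 4).
Solving gives q = 45 with consumers paying $14 and suppliers receiving $10 (the $4 wedge).
ΔPS is the trapezoid between Q = 45 and Q = 48 of height $3: ½ · (48 + 45) · 3 = $139.5.

Producer surplus falls by $139.5 thousand.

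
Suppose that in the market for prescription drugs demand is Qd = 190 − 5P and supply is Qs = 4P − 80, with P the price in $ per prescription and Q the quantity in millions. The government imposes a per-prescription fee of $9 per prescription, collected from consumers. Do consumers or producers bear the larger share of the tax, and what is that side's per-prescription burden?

Producers bear the larger share: $5 per prescription.

Without the tax, 190 − 5P = 4P − 80 gives 9P = 270, so P* = $30 and Q* = 40.
With the tax collected from consumers, demand (in seller-price terms) shifts: Qd = 190 − 5(P + 9).
Solving gives Q = 20 with consumers paying $34 and producers receiving $25 (the $9 wedge).
Per-prescription burden: consumers $4, producers $5.
Producers take the larger share because supply is less price-elastic here (demand slope 5 vs supply slope 4).
The less price-elastic side of the market bears the larger share of a per-unit tax.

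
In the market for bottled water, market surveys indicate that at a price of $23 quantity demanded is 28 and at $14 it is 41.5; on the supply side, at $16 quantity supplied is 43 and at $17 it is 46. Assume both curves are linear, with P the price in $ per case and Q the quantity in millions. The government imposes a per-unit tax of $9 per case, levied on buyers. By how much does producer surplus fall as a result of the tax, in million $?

Demand slope: (41.5 − 28)/(14 − 23) = -1.5, so Qd = 62.5 − 1.5P.
Supply slope: (46 − 43)/(17 − 16) = 3, so Qs = 3P − 5.
Before the tax: set 62.5 − 1.5P = 3P − 5 → P* = $15, Q* = 40.
With the tax collected from buyers, demand (in seller-price terms) shifts: Qd = 62.5 − 1.5(P + 9).
New equilibrium: buyers pay $21, suppliers receive $12, Q = 31. (Wedge: Pb − Ps = 9.)
ΔPS is the trapezoid between Q = 31 and Q = 40 of height $3: ½ · (40 + 31) · 3 = $106.5.

Producer surplus falls by $106.5 million.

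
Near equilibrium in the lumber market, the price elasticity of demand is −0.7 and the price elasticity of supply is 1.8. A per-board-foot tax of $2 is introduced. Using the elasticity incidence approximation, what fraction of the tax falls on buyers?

Buyers' share ≈ 0.72.

Incidence ratio: buyers' share ≈ εs / (εs + |εd|) = 1.8 / (1.8 + 0.7) = 0.72.
Supply is the more elastic side, so buyers bear the larger share.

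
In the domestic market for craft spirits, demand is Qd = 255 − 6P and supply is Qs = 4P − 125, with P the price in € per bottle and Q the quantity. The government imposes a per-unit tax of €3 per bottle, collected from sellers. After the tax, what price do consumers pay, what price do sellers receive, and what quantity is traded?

Without the tax, 255 − 6P = 4P − 125 gives 10P = 380, so P* = €38 and Q* = 27.
With the tax collected from sellers, supply shifts: Qs = 4(P − 3) − 125.
New equilibrium: consumers pay €39.2, sellers receive €36.2, Q = 19.8. (Wedge: Pb − Ps = 3.)
The less price-elastic side of the market bears the larger share of a per-unit tax.

Consumers pay €39.2; sellers receive €36.2; quantity = 19.8.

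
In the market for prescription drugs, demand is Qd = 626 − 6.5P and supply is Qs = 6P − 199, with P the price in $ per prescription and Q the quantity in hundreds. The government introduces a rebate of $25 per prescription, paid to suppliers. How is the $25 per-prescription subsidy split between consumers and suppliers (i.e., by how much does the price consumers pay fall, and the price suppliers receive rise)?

Consumers gain $12 per prescription; suppliers gain $13 per prescription.

Without the subsidy, 626 − 6.5P = 6P − 199 gives 12.5P = 825, so P* = $66 and Q* = 197.
With a per-unit subsidy paid to suppliers, each receives P + 25 per unit sold, so supply becomes Qs = 6(P + 25) − 199.
Solving gives Q = 275 with consumers paying $54 and suppliers receiving $79 (the $25 wedge).
Gain to consumers: $12; to suppliers: $13. (They sum to $25.)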